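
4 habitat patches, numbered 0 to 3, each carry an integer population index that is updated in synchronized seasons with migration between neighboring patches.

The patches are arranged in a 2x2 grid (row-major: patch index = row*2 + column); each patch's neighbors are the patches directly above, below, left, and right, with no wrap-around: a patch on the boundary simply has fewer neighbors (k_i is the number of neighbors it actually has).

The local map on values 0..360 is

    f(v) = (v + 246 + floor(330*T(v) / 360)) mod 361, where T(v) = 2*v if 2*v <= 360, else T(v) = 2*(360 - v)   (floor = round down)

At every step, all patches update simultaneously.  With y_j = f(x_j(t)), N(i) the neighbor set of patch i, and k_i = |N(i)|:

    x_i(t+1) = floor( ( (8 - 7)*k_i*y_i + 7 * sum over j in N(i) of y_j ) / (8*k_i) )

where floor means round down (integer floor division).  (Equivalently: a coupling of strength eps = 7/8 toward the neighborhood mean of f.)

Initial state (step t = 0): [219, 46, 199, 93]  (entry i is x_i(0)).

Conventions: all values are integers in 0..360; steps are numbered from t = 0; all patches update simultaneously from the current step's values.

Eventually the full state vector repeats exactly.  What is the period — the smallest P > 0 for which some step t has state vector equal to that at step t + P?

Simulating step by step:
t=0: [219, 46, 199, 93]
t=1: [14, 67, 67, 32]
t=2: [100, 280, 280, 106]
t=3: [293, 193, 193, 295]
t=4: [57, 264, 264, 57]
t=5: [290, 80, 80, 290]
t=6: [135, 279, 279, 135]
t=7: [306, 272, 272, 306]
t=8: [314, 293, 293, 314]
t=9: [297, 285, 285, 297]
t=10: [305, 298, 298, 305]
t=11: [295, 290, 290, 295]
t=12: [302, 299, 299, 302]
t=13: [294, 293, 293, 294]
t=14: [300, 300, 300, 300]
t=15: [295, 295, 295, 295]
t=16: [299, 299, 299, 299]
t=17: [295, 295, 295, 295]

Answer: 2
Key observation: The state at step 15, [295, 295, 295, 295], reappears at step 17 — and no state repeats earlier — so the cycle the system enters has period 2.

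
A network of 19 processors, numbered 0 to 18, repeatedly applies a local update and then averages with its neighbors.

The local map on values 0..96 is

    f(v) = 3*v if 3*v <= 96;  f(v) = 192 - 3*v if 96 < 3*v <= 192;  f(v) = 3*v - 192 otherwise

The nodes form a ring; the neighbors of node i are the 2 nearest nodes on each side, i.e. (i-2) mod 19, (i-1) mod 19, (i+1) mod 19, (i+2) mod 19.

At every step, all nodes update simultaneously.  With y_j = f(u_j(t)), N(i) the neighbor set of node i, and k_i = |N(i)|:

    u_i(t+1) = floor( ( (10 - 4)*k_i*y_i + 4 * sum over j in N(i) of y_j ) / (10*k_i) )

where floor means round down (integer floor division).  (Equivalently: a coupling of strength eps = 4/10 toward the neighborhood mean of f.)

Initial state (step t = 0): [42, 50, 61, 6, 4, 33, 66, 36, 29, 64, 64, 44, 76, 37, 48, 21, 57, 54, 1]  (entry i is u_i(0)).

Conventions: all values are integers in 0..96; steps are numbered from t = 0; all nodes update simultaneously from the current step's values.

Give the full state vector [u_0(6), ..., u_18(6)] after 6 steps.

Answer: [44, 57, 65, 63, 63, 41, 65, 33, 38, 72, 62, 59, 61, 24, 48, 25, 62, 67, 50]

Derivation:
t=0: [42, 50, 61, 6, 4, 33, 66, 36, 29, 64, 64, 44, 76, 37, 48, 21, 57, 54, 1]
t=1: [48, 34, 19, 26, 19, 67, 31, 69, 61, 23, 18, 47, 40, 69, 48, 55, 27, 33, 17]
t=2: [57, 77, 61, 68, 57, 29, 64, 27, 28, 54, 52, 51, 60, 28, 48, 39, 70, 76, 61]
t=3: [21, 28, 14, 22, 23, 63, 27, 68, 65, 42, 38, 39, 27, 67, 47, 63, 27, 33, 16]
t=4: [64, 72, 53, 59, 60, 24, 57, 22, 25, 56, 69, 68, 69, 26, 48, 25, 68, 75, 60]
t=5: [10, 20, 24, 23, 21, 54, 35, 58, 57, 31, 21, 20, 24, 61, 46, 62, 24, 29, 14]
t=6: [44, 57, 65, 63, 63, 41, 65, 33, 38, 72, 62, 59, 61, 24, 48, 25, 62, 67, 50]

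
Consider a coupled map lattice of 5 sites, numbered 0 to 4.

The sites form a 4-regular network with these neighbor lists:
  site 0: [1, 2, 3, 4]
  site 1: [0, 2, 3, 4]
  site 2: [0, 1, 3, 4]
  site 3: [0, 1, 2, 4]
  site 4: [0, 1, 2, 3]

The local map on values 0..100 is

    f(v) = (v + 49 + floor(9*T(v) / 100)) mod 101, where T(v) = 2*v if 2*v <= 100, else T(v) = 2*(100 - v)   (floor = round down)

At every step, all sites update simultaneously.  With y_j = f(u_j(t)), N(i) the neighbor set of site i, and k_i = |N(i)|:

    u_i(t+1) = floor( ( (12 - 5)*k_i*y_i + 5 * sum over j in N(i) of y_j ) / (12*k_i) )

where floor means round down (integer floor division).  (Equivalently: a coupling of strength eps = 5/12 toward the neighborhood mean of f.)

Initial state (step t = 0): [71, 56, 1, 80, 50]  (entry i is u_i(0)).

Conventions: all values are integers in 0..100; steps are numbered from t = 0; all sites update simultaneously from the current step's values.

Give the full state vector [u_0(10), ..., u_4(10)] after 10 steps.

Answer: [95, 95, 95, 95, 95]

Derivation:
t=0: [71, 56, 1, 80, 50]
t=1: [24, 18, 36, 27, 16]
t=2: [77, 73, 83, 78, 72]
t=3: [28, 26, 31, 28, 26]
t=4: [81, 80, 83, 81, 80]
t=5: [32, 31, 32, 32, 31]
t=6: [85, 85, 85, 85, 85]
t=7: [35, 35, 35, 35, 35]
t=8: [90, 90, 90, 90, 90]
t=9: [39, 39, 39, 39, 39]
t=10: [95, 95, 95, 95, 95]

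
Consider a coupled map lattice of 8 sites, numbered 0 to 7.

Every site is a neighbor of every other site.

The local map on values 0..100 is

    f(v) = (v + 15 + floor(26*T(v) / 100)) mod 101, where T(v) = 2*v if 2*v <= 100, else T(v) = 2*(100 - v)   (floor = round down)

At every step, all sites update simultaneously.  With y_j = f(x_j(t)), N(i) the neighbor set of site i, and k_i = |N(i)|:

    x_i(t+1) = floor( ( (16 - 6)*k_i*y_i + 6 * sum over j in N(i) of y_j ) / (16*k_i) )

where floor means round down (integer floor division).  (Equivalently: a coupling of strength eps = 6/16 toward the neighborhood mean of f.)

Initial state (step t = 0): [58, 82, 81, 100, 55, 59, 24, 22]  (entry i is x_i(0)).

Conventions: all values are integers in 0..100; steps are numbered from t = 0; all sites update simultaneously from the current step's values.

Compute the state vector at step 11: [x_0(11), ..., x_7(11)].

Answer: [23, 19, 19, 19, 23, 23, 19, 19]

Derivation:
t=0: [58, 82, 81, 100, 55, 59, 24, 22]
t=1: [75, 24, 23, 29, 74, 75, 50, 49]
t=2: [19, 47, 46, 52, 19, 19, 70, 69]
t=3: [56, 80, 79, 83, 56, 56, 88, 88]
t=4: [69, 18, 18, 19, 69, 69, 21, 21]
t=5: [84, 51, 51, 52, 84, 84, 54, 54]
t=6: [28, 77, 77, 77, 28, 28, 78, 78]
t=7: [42, 10, 10, 10, 42, 42, 11, 11]
t=8: [65, 37, 37, 37, 65, 65, 38, 38]
t=9: [90, 75, 75, 75, 90, 90, 76, 76]
t=10: [7, 3, 3, 3, 7, 7, 3, 3]
t=11: [23, 19, 19, 19, 23, 23, 19, 19]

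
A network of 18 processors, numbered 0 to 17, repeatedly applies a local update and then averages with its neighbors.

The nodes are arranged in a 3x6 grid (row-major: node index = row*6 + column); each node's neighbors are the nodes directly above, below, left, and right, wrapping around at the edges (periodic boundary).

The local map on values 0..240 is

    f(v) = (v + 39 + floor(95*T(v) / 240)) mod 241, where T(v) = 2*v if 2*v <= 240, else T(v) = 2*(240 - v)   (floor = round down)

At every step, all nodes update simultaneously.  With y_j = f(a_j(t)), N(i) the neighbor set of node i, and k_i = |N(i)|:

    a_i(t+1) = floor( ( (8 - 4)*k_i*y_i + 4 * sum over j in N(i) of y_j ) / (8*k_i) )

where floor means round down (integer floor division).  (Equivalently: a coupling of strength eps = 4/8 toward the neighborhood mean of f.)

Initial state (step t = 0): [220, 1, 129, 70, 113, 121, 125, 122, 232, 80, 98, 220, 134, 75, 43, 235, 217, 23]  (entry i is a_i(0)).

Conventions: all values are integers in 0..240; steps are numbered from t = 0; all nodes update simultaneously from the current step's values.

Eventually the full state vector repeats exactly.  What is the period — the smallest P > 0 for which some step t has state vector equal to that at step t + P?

Answer: 3
Key observation: The state at step 18, [29, 29, 29, 29, 29, 29, 29, 29, 29, 29, 29, 29, 29, 29, 29, 29, 29, 29], reappears at step 21 — and no state repeats earlier — so the cycle the system enters has period 3.

Derivation:
t=0: [220, 1, 129, 70, 113, 121, 125, 122, 232, 80, 98, 220, 134, 75, 43, 235, 217, 23]
t=1: [26, 49, 51, 111, 53, 24, 18, 39, 58, 147, 138, 56, 45, 109, 90, 79, 57, 51]
t=2: [92, 132, 153, 176, 126, 101, 91, 125, 128, 80, 61, 106, 124, 186, 185, 164, 127, 125]
t=3: [157, 40, 19, 41, 57, 166, 158, 39, 37, 117, 128, 186, 62, 21, 23, 41, 31, 66]
t=4: [47, 89, 87, 97, 100, 54, 48, 92, 86, 46, 40, 39, 109, 94, 85, 92, 100, 115]
t=5: [148, 189, 196, 198, 193, 124, 146, 191, 185, 150, 138, 100, 174, 206, 195, 194, 175, 88]
t=6: [19, 26, 27, 27, 24, 64, 44, 26, 25, 21, 44, 139, 44, 28, 28, 26, 45, 132]
t=7: [95, 84, 86, 84, 100, 99, 94, 89, 83, 84, 95, 58, 95, 91, 87, 88, 96, 58]
t=8: [207, 194, 191, 194, 212, 196, 198, 197, 190, 192, 199, 167, 199, 199, 194, 195, 201, 168]
t=9: [29, 28, 27, 28, 30, 27, 28, 28, 27, 28, 28, 24, 28, 28, 27, 28, 28, 25]
t=10: [89, 88, 87, 89, 90, 86, 88, 88, 87, 88, 88, 84, 88, 88, 87, 88, 88, 84]
t=11: [196, 196, 194, 197, 197, 193, 195, 195, 194, 196, 195, 191, 195, 195, 194, 196, 195, 191]
t=12: [28, 28, 28, 28, 28, 27, 27, 28, 28, 28, 28, 27, 27, 28, 28, 28, 28, 27]
t=13: [88, 89, 89, 89, 88, 87, 87, 88, 89, 89, 88, 87, 87, 88, 89, 89, 88, 87]
t=14: [195, 197, 198, 197, 196, 194, 194, 196, 197, 197, 196, 194, 194, 196, 197, 197, 196, 194]
t=15: [28, 28, 29, 28, 28, 28, 28, 28, 28, 28, 28, 28, 28, 28, 28, 28, 28, 28]
t=16: [89, 89, 89, 89, 89, 89, 89, 89, 89, 89, 89, 89, 89, 89, 89, 89, 89, 89]
t=17: [198, 198, 198, 198, 198, 198, 198, 198, 198, 198, 198, 198, 198, 198, 198, 198, 198, 198]
t=18: [29, 29, 29, 29, 29, 29, 29, 29, 29, 29, 29, 29, 29, 29, 29, 29, 29, 29]
t=19: [90, 90, 90, 90, 90, 90, 90, 90, 90, 90, 90, 90, 90, 90, 90, 90, 90, 90]
t=20: [200, 200, 200, 200, 200, 200, 200, 200, 200, 200, 200, 200, 200, 200, 200, 200, 200, 200]
t=21: [29, 29, 29, 29, 29, 29, 29, 29, 29, 29, 29, 29, 29, 29, 29, 29, 29, 29]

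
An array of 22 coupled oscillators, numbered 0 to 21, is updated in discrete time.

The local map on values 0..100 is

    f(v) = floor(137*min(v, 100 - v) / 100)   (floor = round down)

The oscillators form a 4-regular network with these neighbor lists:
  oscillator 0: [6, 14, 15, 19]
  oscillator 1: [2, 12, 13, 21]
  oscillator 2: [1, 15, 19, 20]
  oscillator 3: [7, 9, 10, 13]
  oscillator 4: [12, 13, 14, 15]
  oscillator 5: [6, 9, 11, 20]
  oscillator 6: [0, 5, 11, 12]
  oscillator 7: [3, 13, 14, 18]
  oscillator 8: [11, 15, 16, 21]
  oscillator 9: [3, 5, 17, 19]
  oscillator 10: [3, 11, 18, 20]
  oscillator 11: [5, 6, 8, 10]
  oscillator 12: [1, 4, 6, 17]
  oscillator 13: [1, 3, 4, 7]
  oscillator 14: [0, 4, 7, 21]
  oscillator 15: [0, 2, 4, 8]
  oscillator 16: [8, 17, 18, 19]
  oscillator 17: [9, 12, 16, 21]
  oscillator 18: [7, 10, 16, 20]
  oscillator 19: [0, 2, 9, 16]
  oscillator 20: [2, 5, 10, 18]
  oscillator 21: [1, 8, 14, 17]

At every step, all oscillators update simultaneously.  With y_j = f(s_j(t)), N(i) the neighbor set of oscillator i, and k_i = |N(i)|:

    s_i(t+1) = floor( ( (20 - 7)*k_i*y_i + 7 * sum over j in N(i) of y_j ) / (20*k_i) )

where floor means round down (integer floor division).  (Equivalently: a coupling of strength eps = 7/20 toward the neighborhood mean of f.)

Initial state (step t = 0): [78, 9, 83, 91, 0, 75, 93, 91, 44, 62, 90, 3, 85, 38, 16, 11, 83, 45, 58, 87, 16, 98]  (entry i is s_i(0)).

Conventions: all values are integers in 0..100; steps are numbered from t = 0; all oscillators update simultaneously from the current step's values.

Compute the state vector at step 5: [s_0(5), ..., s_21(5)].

Answer: [64, 64, 64, 58, 59, 58, 61, 59, 60, 57, 64, 63, 63, 58, 60, 65, 59, 59, 60, 58, 59, 63]

Derivation:
t=0: [78, 9, 83, 91, 0, 75, 93, 91, 44, 62, 90, 3, 85, 38, 16, 11, 83, 45, 58, 87, 16, 98]
t=1: [24, 16, 20, 19, 9, 29, 13, 20, 42, 44, 16, 12, 20, 36, 17, 19, 32, 48, 43, 22, 24, 14]
t=2: [29, 24, 27, 30, 18, 36, 21, 31, 46, 53, 25, 22, 27, 39, 22, 28, 46, 55, 48, 33, 33, 26]
t=3: [37, 34, 37, 43, 29, 46, 31, 43, 55, 58, 37, 34, 36, 46, 31, 38, 61, 56, 58, 46, 45, 39]
t=4: [49, 48, 51, 57, 43, 58, 45, 56, 57, 58, 51, 48, 48, 58, 44, 51, 55, 57, 56, 59, 58, 52]
t=5: [64, 64, 64, 58, 59, 58, 61, 59, 60, 57, 64, 63, 63, 58, 60, 65, 59, 59, 60, 58, 59, 63]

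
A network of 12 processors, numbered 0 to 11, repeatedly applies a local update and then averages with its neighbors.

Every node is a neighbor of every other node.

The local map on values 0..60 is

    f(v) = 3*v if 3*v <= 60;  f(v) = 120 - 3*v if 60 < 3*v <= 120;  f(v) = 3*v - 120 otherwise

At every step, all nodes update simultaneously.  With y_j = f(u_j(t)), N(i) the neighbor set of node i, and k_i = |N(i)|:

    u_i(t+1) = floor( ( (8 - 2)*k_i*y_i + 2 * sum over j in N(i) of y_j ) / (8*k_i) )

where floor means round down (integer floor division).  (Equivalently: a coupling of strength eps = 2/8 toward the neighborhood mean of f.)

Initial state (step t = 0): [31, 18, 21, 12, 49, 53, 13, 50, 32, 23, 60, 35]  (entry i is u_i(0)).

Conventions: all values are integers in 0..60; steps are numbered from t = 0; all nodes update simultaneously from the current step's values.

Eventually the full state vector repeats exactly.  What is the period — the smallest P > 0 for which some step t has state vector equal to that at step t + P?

Simulating step by step:
t=0: [31, 18, 21, 12, 49, 53, 13, 50, 32, 23, 60, 35]
t=1: [30, 49, 51, 36, 30, 38, 38, 32, 27, 47, 54, 21]
t=2: [29, 27, 31, 16, 29, 11, 11, 24, 35, 22, 37, 48]
t=3: [33, 37, 28, 43, 33, 33, 33, 43, 19, 48, 15, 26]
t=4: [22, 13, 33, 13, 22, 22, 22, 13, 48, 24, 39, 37]
t=5: [49, 38, 25, 38, 49, 49, 49, 38, 27, 44, 12, 16]
t=6: [26, 11, 39, 11, 26, 26, 26, 11, 35, 15, 33, 41]
t=7: [38, 32, 10, 32, 38, 38, 38, 32, 18, 40, 23, 10]
t=8: [10, 23, 27, 23, 10, 10, 10, 23, 45, 5, 43, 27]
t=9: [30, 45, 37, 45, 30, 30, 30, 45, 19, 19, 15, 37]
t=10: [29, 18, 14, 18, 29, 29, 29, 18, 49, 49, 40, 14]
t=11: [33, 49, 40, 49, 33, 33, 33, 49, 29, 29, 9, 40]
t=12: [21, 25, 5, 25, 21, 21, 21, 25, 29, 29, 25, 5]
t=13: [52, 44, 22, 44, 52, 52, 52, 44, 35, 35, 44, 22]
t=14: [33, 16, 46, 16, 33, 33, 33, 16, 18, 18, 16, 46]
t=15: [24, 44, 22, 44, 24, 24, 24, 44, 48, 48, 44, 22]
t=16: [43, 17, 48, 17, 43, 43, 43, 17, 26, 26, 17, 48]
t=17: [15, 45, 25, 45, 15, 15, 15, 45, 39, 39, 45, 25]
t=18: [40, 18, 40, 18, 40, 40, 40, 18, 9, 9, 18, 40]
t=19: [6, 45, 6, 45, 6, 6, 6, 45, 25, 25, 45, 6]
t=20: [18, 16, 18, 16, 18, 18, 18, 16, 38, 38, 16, 18]
t=21: [51, 46, 51, 46, 51, 51, 51, 46, 16, 16, 46, 51]
t=22: [32, 21, 32, 21, 32, 32, 32, 21, 43, 43, 21, 32]
t=23: [26, 50, 26, 50, 26, 26, 26, 50, 15, 15, 50, 26]
t=24: [41, 32, 41, 32, 41, 41, 41, 32, 43, 43, 32, 41]
t=25: [5, 20, 5, 20, 5, 5, 5, 20, 9, 9, 20, 5]
t=26: [19, 52, 19, 52, 19, 19, 19, 52, 28, 28, 52, 19]
t=27: [54, 38, 54, 38, 54, 54, 54, 38, 38, 38, 38, 54]
t=28: [37, 10, 37, 10, 37, 37, 37, 10, 10, 10, 10, 37]
t=29: [11, 27, 11, 27, 11, 11, 11, 27, 27, 27, 27, 11]
t=30: [33, 38, 33, 38, 33, 33, 33, 38, 38, 38, 38, 33]
t=31: [18, 8, 18, 8, 18, 18, 18, 8, 8, 8, 8, 18]
t=32: [49, 28, 49, 28, 49, 49, 49, 28, 28, 28, 28, 49]
t=33: [28, 34, 28, 34, 28, 28, 28, 34, 34, 34, 34, 28]
t=34: [33, 20, 33, 20, 33, 33, 33, 20, 20, 20, 20, 33]
t=35: [26, 54, 26, 54, 26, 26, 26, 54, 54, 54, 54, 26]
t=36: [42, 42, 42, 42, 42, 42, 42, 42, 42, 42, 42, 42]
t=37: [6, 6, 6, 6, 6, 6, 6, 6, 6, 6, 6, 6]
t=38: [18, 18, 18, 18, 18, 18, 18, 18, 18, 18, 18, 18]
t=39: [54, 54, 54, 54, 54, 54, 54, 54, 54, 54, 54, 54]
t=40: [42, 42, 42, 42, 42, 42, 42, 42, 42, 42, 42, 42]

Answer: 4
Key observation: The state at step 36, [42, 42, 42, 42, 42, 42, 42, 42, 42, 42, 42, 42], reappears at step 40 — and no state repeats earlier — so the cycle the system enters has period 4.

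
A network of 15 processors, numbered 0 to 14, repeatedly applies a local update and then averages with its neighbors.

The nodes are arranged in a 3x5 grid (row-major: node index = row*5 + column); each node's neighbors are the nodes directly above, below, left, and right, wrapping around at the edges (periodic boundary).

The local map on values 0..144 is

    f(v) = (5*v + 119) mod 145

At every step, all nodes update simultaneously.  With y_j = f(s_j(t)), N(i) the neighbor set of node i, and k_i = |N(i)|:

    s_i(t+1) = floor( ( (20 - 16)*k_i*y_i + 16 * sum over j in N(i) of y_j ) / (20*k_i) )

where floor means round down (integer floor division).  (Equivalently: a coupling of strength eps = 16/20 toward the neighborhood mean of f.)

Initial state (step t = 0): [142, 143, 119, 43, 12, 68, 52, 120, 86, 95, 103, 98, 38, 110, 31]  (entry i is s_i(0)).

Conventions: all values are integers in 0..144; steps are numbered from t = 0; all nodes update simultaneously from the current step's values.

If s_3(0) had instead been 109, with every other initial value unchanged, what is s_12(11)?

Simulating step by step:
t=0: [142, 143, 119, 109, 12, 68, 52, 120, 86, 95, 103, 98, 38, 110, 31]
t=1: [65, 93, 97, 91, 73, 57, 78, 99, 88, 63, 68, 60, 82, 87, 64]
t=2: [40, 48, 59, 91, 69, 73, 71, 70, 112, 87, 56, 65, 80, 96, 68]
t=3: [57, 54, 90, 82, 68, 69, 40, 76, 82, 64, 44, 62, 54, 73, 60]
t=4: [63, 103, 98, 79, 73, 45, 72, 84, 61, 56, 92, 83, 97, 93, 51]
t=5: [89, 74, 58, 59, 93, 99, 71, 67, 86, 86, 105, 73, 52, 65, 78]
t=6: [57, 78, 81, 74, 89, 76, 39, 76, 76, 68, 70, 59, 57, 82, 53]
t=7: [83, 85, 79, 86, 83, 52, 70, 71, 60, 75, 86, 74, 97, 84, 75]
t=8: [102, 75, 73, 105, 86, 79, 65, 61, 89, 87, 83, 67, 60, 86, 87]
t=9: [80, 37, 87, 94, 93, 71, 60, 90, 112, 112, 73, 63, 89, 111, 113]
t=10: [38, 98, 81, 65, 60, 80, 92, 122, 87, 69, 84, 93, 124, 87, 70]
t=11: [73, 57, 29, 93, 44, 76, 53, 74, 56, 79, 49, 59, 46, 59, 83]

Answer: s_12(11) = 46
Key observation: This trace re-runs the system from the modified initial state.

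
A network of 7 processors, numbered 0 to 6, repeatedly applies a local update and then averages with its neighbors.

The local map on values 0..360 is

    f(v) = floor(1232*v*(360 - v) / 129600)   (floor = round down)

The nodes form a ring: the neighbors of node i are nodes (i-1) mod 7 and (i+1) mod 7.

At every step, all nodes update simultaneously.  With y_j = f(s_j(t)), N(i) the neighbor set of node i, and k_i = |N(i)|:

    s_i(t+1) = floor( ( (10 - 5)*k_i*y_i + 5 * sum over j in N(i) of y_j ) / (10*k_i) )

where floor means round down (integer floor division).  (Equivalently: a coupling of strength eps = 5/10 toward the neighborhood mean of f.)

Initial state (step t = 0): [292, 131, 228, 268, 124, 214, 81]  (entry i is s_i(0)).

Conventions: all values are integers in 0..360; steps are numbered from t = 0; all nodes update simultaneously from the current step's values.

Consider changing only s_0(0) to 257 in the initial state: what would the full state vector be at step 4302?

Simulating step by step:
t=0: [257, 131, 228, 268, 124, 214, 81]
t=1: [250, 276, 272, 258, 271, 271, 244]
t=2: [252, 232, 231, 239, 234, 239, 257]
t=3: [262, 276, 280, 277, 277, 269, 258]
t=4: [239, 224, 215, 216, 221, 233, 244]
t=5: [276, 287, 294, 294, 290, 280, 273]
t=6: [216, 200, 187, 186, 195, 210, 220]
t=7: [296, 302, 306, 306, 304, 298, 294]
t=8: [177, 167, 159, 158, 163, 173, 180]
t=9: [307, 305, 303, 303, 305, 306, 307]
t=10: [155, 159, 162, 162, 159, 156, 154]
t=11: [302, 303, 303, 303, 303, 302, 301]
t=12: [166, 164, 164, 164, 164, 166, 167]
t=13: [305, 305, 305, 305, 305, 305, 306]
t=14: [158, 159, 159, 159, 159, 158, 158]
t=15: [303, 303, 303, 303, 303, 303, 303]
t=16: [164, 164, 164, 164, 164, 164, 164]
t=17: [305, 305, 305, 305, 305, 305, 305]
t=18: [159, 159, 159, 159, 159, 159, 159]
t=19: [303, 303, 303, 303, 303, 303, 303]

Answer: [159, 159, 159, 159, 159, 159, 159]
Key observation: The state at step 15, [303, 303, 303, 303, 303, 303, 303], reappears at step 19: the system is in a cycle of period 4 from step 15 on.  Therefore the state at step 4302 equals the state at step 15 + ((4302 - 15) mod 4) = 18, which is [159, 159, 159, 159, 159, 159, 159].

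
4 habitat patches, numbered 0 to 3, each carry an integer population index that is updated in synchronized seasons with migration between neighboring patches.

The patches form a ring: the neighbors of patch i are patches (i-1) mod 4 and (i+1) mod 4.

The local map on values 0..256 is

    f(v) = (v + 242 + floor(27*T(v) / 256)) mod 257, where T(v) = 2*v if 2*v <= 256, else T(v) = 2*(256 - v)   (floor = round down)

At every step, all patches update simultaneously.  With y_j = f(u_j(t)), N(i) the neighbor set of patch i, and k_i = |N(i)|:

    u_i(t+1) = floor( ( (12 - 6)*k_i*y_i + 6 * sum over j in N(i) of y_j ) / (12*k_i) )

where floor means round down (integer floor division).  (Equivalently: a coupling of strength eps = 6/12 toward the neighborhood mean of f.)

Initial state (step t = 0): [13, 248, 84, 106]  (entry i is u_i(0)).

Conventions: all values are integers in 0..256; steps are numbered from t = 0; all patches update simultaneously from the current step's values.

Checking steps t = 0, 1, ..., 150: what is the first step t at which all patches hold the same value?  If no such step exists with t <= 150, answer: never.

Simulating step by step:
t=0: [13, 248, 84, 106]  (not all equal)
t=1: [86, 138, 129, 78]  (not all equal)
t=2: [101, 130, 126, 96]  (not all equal)
t=3: [114, 131, 129, 111]  (not all equal)
t=4: [126, 136, 135, 125]  (not all equal)
t=5: [139, 143, 143, 138]  (not all equal)
t=6: [148, 150, 150, 148]  (not all equal)
t=7: [155, 156, 156, 155]  (not all equal)
t=8: [161, 161, 161, 161]  (all equal)

Answer: 8
Key observation: Synchronization is absorbing here: once all patches are equal they stay equal, and step 8 is the first all-equal step.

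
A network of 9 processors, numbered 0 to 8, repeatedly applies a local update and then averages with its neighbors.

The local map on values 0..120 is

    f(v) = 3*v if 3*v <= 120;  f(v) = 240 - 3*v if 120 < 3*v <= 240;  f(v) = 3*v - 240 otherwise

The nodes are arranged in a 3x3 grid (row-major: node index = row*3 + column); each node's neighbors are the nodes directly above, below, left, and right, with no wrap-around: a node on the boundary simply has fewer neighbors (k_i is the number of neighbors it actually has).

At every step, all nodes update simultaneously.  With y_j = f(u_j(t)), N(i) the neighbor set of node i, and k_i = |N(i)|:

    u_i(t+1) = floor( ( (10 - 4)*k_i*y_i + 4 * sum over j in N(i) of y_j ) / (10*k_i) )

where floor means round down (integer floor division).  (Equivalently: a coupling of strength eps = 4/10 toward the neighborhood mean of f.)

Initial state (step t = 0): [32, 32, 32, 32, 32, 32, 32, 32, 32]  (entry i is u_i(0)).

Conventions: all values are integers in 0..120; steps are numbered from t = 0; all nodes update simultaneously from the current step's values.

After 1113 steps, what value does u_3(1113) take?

Simulating step by step:
t=0: [32, 32, 32, 32, 32, 32, 32, 32, 32]
t=1: [96, 96, 96, 96, 96, 96, 96, 96, 96]
t=2: [48, 48, 48, 48, 48, 48, 48, 48, 48]
t=3: [96, 96, 96, 96, 96, 96, 96, 96, 96]

Answer: u_3(1113) = 96
Key observation: The state at step 1, [96, 96, 96, 96, 96, 96, 96, 96, 96], reappears at step 3: the system is in a cycle of period 2 from step 1 on.  Therefore the state at step 1113 equals the state at step 1 + ((1113 - 1) mod 2) = 1, which is [96, 96, 96, 96, 96, 96, 96, 96, 96].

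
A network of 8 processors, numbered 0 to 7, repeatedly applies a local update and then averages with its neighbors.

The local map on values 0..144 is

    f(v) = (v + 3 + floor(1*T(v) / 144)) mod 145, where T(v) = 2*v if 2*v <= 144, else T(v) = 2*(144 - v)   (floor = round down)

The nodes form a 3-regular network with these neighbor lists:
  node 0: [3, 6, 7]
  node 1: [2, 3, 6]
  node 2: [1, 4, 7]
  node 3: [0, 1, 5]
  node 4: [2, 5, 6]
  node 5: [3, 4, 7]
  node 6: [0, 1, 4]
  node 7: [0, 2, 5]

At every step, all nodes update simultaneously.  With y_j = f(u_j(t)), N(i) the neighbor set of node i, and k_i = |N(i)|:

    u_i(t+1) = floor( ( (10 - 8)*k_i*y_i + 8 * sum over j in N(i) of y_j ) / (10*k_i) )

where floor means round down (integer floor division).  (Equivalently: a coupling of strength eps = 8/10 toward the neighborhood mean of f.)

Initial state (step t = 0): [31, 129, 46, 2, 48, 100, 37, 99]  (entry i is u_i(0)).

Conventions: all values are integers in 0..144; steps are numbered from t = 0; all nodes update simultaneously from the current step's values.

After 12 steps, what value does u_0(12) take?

Simulating step by step:
t=0: [31, 129, 46, 2, 48, 100, 37, 99]
t=1: [46, 51, 85, 72, 61, 62, 65, 70]
t=2: [67, 72, 68, 60, 71, 69, 58, 68]
t=3: [66, 67, 73, 70, 69, 69, 70, 71]
t=4: [72, 73, 72, 70, 73, 72, 70, 72]
t=5: [74, 74, 76, 75, 75, 75, 75, 76]
t=6: [78, 78, 78, 77, 78, 78, 77, 78]
t=7: [80, 80, 81, 80, 80, 80, 80, 81]
t=8: [83, 83, 83, 83, 83, 83, 83, 83]
t=9: [86, 86, 86, 86, 86, 86, 86, 86]
t=10: [89, 89, 89, 89, 89, 89, 89, 89]
t=11: [92, 92, 92, 92, 92, 92, 92, 92]
t=12: [95, 95, 95, 95, 95, 95, 95, 95]

Answer: u_0(12) = 95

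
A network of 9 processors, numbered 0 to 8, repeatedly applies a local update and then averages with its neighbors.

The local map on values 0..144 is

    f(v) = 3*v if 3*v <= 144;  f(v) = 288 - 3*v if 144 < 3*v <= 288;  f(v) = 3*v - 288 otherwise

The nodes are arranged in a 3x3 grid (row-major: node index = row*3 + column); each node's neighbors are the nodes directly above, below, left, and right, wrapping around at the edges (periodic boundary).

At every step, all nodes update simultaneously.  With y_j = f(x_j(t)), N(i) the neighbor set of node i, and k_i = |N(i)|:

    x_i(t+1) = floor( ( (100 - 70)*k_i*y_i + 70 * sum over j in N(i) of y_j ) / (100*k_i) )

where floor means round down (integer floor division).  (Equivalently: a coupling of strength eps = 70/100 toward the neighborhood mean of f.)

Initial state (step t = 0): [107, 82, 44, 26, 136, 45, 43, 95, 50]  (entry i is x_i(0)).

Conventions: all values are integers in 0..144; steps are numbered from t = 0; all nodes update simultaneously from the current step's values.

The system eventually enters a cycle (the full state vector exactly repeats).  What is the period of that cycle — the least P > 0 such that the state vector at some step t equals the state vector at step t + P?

Answer: 5
Key observation: The state at step 22, [91, 90, 90, 91, 90, 90, 91, 90, 90], reappears at step 27 — and no state repeats earlier — so the cycle the system enters has period 5.

Derivation:
t=0: [107, 82, 44, 26, 136, 45, 43, 95, 50]
t=1: [76, 63, 100, 96, 81, 122, 82, 75, 111]
t=2: [44, 61, 52, 39, 55, 41, 42, 59, 47]
t=3: [123, 118, 127, 123, 116, 126, 125, 119, 128]
t=4: [81, 72, 86, 79, 71, 84, 83, 74, 88]
t=5: [47, 59, 39, 49, 61, 42, 44, 56, 37]
t=6: [129, 117, 120, 130, 118, 120, 129, 116, 119]
t=7: [88, 70, 74, 89, 71, 75, 87, 69, 73]
t=8: [40, 66, 60, 39, 65, 59, 42, 67, 62]
t=9: [113, 98, 106, 113, 98, 106, 112, 98, 106]
t=10: [38, 18, 29, 38, 18, 29, 38, 17, 28]
t=11: [98, 69, 85, 98, 69, 85, 97, 68, 84]
t=12: [23, 60, 37, 23, 60, 37, 24, 60, 37]
t=13: [83, 101, 103, 83, 101, 103, 84, 102, 103]
t=14: [31, 20, 23, 31, 20, 23, 31, 20, 23]
t=15: [83, 67, 71, 83, 67, 71, 83, 67, 71]
t=16: [53, 76, 70, 53, 76, 70, 53, 76, 70]
t=17: [108, 75, 83, 108, 75, 83, 108, 75, 83]
t=18: [41, 54, 42, 41, 54, 42, 41, 54, 42]
t=19: [124, 125, 125, 124, 125, 125, 124, 125, 125]
t=20: [85, 86, 86, 85, 86, 86, 85, 86, 86]
t=21: [31, 30, 30, 31, 30, 30, 31, 30, 30]
t=22: [91, 90, 90, 91, 90, 90, 91, 90, 90]
t=23: [16, 17, 17, 16, 17, 17, 16, 17, 17]
t=24: [49, 50, 50, 49, 50, 50, 49, 50, 50]
t=25: [139, 138, 138, 139, 138, 138, 139, 138, 138]
t=26: [127, 126, 126, 127, 126, 126, 127, 126, 126]
t=27: [91, 90, 90, 91, 90, 90, 91, 90, 90]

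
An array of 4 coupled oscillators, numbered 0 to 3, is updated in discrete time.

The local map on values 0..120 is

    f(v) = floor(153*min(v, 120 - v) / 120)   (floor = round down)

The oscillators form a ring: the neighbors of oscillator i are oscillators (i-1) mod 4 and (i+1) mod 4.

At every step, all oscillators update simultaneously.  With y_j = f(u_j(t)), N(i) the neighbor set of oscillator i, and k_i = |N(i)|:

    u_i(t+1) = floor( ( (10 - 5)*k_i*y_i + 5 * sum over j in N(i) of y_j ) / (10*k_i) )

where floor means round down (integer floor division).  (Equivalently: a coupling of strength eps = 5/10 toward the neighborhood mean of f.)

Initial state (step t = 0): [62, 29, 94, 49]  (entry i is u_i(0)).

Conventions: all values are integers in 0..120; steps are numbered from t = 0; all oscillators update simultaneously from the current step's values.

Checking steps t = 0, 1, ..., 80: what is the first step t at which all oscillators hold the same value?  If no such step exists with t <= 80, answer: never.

Simulating step by step:
t=0: [62, 29, 94, 49]  (not all equal)
t=1: [61, 44, 41, 57]  (not all equal)
t=2: [69, 59, 58, 67]  (not all equal)
t=3: [68, 72, 72, 68]  (not all equal)
t=4: [64, 62, 62, 64]  (not all equal)
t=5: [71, 72, 72, 71]  (not all equal)
t=6: [61, 61, 61, 61]  (all equal)

Answer: 6
Key observation: Synchronization is absorbing here: once all oscillators are equal they stay equal, and step 6 is the first all-equal step.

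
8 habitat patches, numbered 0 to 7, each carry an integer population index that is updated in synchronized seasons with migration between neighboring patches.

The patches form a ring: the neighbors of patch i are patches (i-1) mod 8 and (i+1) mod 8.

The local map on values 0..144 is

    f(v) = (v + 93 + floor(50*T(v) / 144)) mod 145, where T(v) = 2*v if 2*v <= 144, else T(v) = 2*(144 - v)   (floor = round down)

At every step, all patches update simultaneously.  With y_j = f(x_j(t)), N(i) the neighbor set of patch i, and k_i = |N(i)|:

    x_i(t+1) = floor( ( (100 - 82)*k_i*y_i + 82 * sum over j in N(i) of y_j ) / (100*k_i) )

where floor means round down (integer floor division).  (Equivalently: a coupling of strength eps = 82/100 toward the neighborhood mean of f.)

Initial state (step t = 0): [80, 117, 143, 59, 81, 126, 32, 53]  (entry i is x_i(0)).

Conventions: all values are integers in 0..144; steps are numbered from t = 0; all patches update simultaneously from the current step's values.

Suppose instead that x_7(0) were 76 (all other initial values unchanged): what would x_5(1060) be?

Simulating step by step:
t=0: [80, 117, 143, 59, 81, 126, 32, 76]
t=1: [76, 81, 69, 75, 67, 45, 64, 43]
t=2: [50, 68, 69, 63, 49, 52, 28, 55]
t=3: [48, 50, 59, 48, 42, 76, 56, 77]
t=4: [47, 36, 33, 32, 44, 37, 65, 41]
t=5: [15, 13, 5, 10, 8, 34, 21, 37]
t=6: [72, 110, 110, 104, 65, 96, 29, 102]
t=7: [78, 76, 80, 71, 74, 95, 89, 101]
t=8: [73, 71, 69, 70, 72, 73, 77, 73]
t=9: [69, 67, 66, 66, 68, 70, 70, 70]
t=10: [63, 61, 59, 60, 62, 64, 66, 65]
t=11: [54, 50, 49, 49, 52, 56, 57, 56]
t=12: [37, 34, 31, 33, 36, 40, 42, 41]
t=13: [10, 5, 3, 4, 9, 14, 16, 14]
t=14: [108, 103, 99, 102, 107, 114, 116, 114]
t=15: [80, 79, 78, 79, 80, 81, 82, 82]
t=16: [72, 71, 71, 71, 72, 72, 72, 72]
t=17: [69, 68, 68, 68, 69, 70, 70, 70]
t=18: [64, 63, 63, 63, 64, 65, 66, 65]
t=19: [56, 54, 54, 54, 56, 57, 58, 57]
t=20: [41, 40, 39, 40, 41, 44, 44, 44]
t=21: [18, 15, 14, 15, 18, 19, 22, 19]
t=22: [121, 119, 117, 119, 121, 126, 125, 126]
t=23: [84, 83, 83, 83, 84, 85, 86, 85]
t=24: [73, 73, 73, 73, 73, 73, 73, 73]
t=25: [70, 70, 70, 70, 70, 70, 70, 70]
t=26: [66, 66, 66, 66, 66, 66, 66, 66]
t=27: [59, 59, 59, 59, 59, 59, 59, 59]
t=28: [47, 47, 47, 47, 47, 47, 47, 47]
t=29: [27, 27, 27, 27, 27, 27, 27, 27]
t=30: [138, 138, 138, 138, 138, 138, 138, 138]
t=31: [90, 90, 90, 90, 90, 90, 90, 90]
t=32: [75, 75, 75, 75, 75, 75, 75, 75]
t=33: [70, 70, 70, 70, 70, 70, 70, 70]

Answer: x_5(1060) = 47
Key observation: The state at step 25, [70, 70, 70, 70, 70, 70, 70, 70], reappears at step 33: the system is in a cycle of period 8 from step 25 on.  Therefore the state at step 1060 equals the state at step 25 + ((1060 - 25) mod 8) = 28, which is [47, 47, 47, 47, 47, 47, 47, 47].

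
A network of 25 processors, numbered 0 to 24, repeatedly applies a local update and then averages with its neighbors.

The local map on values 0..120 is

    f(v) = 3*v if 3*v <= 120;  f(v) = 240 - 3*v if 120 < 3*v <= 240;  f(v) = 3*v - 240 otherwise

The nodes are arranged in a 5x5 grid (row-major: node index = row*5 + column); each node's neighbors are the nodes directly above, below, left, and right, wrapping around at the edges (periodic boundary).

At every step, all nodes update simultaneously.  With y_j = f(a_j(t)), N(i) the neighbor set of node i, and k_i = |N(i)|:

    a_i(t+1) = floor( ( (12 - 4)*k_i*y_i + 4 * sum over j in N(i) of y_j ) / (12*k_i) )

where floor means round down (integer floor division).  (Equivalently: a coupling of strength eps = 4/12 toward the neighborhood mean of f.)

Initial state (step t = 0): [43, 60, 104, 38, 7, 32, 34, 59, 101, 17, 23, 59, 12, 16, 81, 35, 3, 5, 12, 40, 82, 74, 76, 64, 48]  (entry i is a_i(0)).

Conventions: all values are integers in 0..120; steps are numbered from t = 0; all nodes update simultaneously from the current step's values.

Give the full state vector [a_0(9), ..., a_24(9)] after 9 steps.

Simulating step by step:
t=0: [43, 60, 104, 38, 7, 32, 34, 59, 101, 17, 23, 59, 12, 16, 81, 35, 3, 5, 12, 40, 82, 74, 76, 64, 48]
t=1: [89, 65, 68, 93, 45, 91, 91, 64, 65, 49, 68, 60, 39, 43, 26, 87, 22, 17, 43, 100, 31, 19, 20, 53, 80]
t=2: [41, 42, 40, 48, 83, 37, 37, 51, 54, 83, 40, 61, 100, 103, 77, 35, 59, 63, 99, 57, 70, 60, 58, 71, 28]
t=3: [100, 110, 110, 83, 31, 103, 104, 88, 73, 23, 103, 67, 62, 63, 28, 93, 64, 54, 56, 67, 50, 62, 65, 43, 67]
t=4: [68, 83, 74, 32, 76, 68, 66, 35, 26, 68, 65, 46, 52, 53, 75, 46, 49, 70, 71, 45, 76, 58, 57, 87, 53]
t=5: [29, 19, 35, 74, 28, 37, 49, 88, 78, 35, 51, 90, 82, 71, 32, 89, 87, 42, 37, 88, 31, 59, 57, 36, 66]
t=6: [86, 67, 84, 37, 77, 105, 80, 33, 18, 94, 80, 37, 20, 36, 84, 36, 33, 93, 96, 39, 80, 62, 78, 92, 53]
t=7: [22, 33, 29, 83, 27, 55, 27, 76, 66, 40, 25, 87, 69, 86, 30, 90, 92, 43, 57, 98, 21, 48, 15, 44, 67]
t=8: [70, 93, 71, 32, 73, 78, 71, 28, 41, 104, 68, 32, 35, 31, 82, 39, 45, 89, 70, 55, 61, 84, 63, 85, 51]
t=9: [30, 34, 40, 79, 37, 17, 36, 79, 106, 60, 42, 86, 95, 83, 27, 100, 91, 42, 37, 70, 58, 29, 40, 32, 72]

Answer: [30, 34, 40, 79, 37, 17, 36, 79, 106, 60, 42, 86, 95, 83, 27, 100, 91, 42, 37, 70, 58, 29, 40, 32, 72]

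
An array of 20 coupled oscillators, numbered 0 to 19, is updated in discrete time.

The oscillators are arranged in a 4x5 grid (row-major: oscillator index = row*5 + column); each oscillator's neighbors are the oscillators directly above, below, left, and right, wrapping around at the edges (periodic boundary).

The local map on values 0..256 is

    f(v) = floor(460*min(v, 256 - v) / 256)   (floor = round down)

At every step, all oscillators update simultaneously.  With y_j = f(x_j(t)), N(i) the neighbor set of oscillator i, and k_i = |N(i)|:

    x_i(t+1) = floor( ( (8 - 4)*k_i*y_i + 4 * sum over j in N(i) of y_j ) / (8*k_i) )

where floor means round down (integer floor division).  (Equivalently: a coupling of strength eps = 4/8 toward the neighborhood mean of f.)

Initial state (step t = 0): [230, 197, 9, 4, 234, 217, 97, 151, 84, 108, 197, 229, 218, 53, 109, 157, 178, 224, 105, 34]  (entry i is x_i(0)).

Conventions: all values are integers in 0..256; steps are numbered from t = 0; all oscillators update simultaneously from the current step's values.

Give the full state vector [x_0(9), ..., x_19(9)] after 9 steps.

Simulating step by step:
t=0: [230, 197, 9, 4, 234, 217, 97, 151, 84, 108, 197, 229, 218, 53, 109, 157, 178, 224, 105, 34]
t=1: [72, 100, 52, 52, 58, 100, 138, 145, 135, 153, 114, 85, 82, 122, 154, 132, 118, 80, 121, 105]
t=2: [150, 170, 123, 125, 126, 180, 194, 183, 195, 177, 194, 172, 162, 205, 191, 202, 193, 155, 188, 184]
t=3: [171, 156, 196, 196, 198, 137, 126, 141, 127, 143, 117, 137, 153, 109, 117, 116, 129, 168, 139, 134]
t=4: [164, 178, 134, 134, 137, 205, 214, 196, 202, 195, 210, 212, 189, 201, 208, 205, 208, 170, 189, 201]
t=5: [149, 138, 187, 190, 180, 99, 89, 117, 115, 115, 84, 84, 114, 101, 91, 99, 101, 145, 131, 112]
t=6: [183, 187, 153, 145, 157, 176, 173, 191, 192, 188, 158, 161, 194, 190, 173, 179, 182, 191, 199, 188]
t=7: [138, 136, 161, 171, 160, 143, 143, 128, 126, 134, 163, 156, 120, 118, 141, 139, 134, 124, 120, 131]
t=8: [206, 208, 187, 173, 186, 201, 204, 216, 214, 210, 183, 190, 212, 213, 205, 207, 212, 213, 208, 212]
t=9: [94, 91, 109, 125, 112, 98, 93, 81, 84, 89, 114, 106, 82, 79, 91, 91, 85, 84, 90, 88]

Answer: [94, 91, 109, 125, 112, 98, 93, 81, 84, 89, 114, 106, 82, 79, 91, 91, 85, 84, 90, 88]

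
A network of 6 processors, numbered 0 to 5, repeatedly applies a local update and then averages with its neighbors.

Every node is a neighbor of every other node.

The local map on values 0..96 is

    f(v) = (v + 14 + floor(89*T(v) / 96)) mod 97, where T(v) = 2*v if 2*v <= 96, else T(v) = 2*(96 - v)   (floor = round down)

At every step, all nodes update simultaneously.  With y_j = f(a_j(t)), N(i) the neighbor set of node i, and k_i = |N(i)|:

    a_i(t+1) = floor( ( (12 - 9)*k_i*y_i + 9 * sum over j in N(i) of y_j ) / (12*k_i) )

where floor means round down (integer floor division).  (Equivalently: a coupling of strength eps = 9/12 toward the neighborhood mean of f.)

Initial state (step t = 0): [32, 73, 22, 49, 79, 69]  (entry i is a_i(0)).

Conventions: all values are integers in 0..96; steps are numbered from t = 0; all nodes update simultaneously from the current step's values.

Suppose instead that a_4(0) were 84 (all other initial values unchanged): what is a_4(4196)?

Answer: a_4(4196) = 68
Key observation: The state at step 9, [36, 36, 36, 36, 36, 36], reappears at step 12: the system is in a cycle of period 3 from step 9 on.  Therefore the state at step 4196 equals the state at step 9 + ((4196 - 9) mod 3) = 11, which is [68, 68, 68, 68, 68, 68].

Derivation:
t=0: [32, 73, 22, 49, 84, 69]
t=1: [35, 37, 41, 39, 36, 37]
t=2: [22, 23, 24, 23, 23, 23]
t=3: [78, 79, 79, 79, 79, 79]
t=4: [27, 27, 27, 27, 27, 27]
t=5: [91, 91, 91, 91, 91, 91]
t=6: [17, 17, 17, 17, 17, 17]
t=7: [62, 62, 62, 62, 62, 62]
t=8: [42, 42, 42, 42, 42, 42]
t=9: [36, 36, 36, 36, 36, 36]
t=10: [19, 19, 19, 19, 19, 19]
t=11: [68, 68, 68, 68, 68, 68]
t=12: [36, 36, 36, 36, 36, 36]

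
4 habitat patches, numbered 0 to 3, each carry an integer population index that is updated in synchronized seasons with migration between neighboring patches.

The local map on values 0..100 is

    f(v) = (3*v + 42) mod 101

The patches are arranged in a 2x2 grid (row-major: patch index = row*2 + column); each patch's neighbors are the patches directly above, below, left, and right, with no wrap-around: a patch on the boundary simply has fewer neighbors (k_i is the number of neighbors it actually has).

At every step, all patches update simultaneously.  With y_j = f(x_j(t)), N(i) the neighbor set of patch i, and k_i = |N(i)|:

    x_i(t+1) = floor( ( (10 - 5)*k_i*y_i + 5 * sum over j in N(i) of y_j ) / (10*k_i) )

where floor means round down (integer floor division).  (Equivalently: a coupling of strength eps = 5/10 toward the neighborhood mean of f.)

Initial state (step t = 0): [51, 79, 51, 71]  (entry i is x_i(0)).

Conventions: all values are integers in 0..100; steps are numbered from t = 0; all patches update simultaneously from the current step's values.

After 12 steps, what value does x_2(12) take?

Answer: x_2(12) = 31

Derivation:
t=0: [51, 79, 51, 71]
t=1: [89, 75, 83, 69]
t=2: [41, 45, 57, 62]
t=3: [53, 60, 28, 34]
t=4: [61, 45, 48, 32]
t=5: [51, 53, 57, 58]
t=6: [74, 77, 32, 34]
t=7: [58, 61, 44, 48]
t=8: [31, 36, 61, 66]
t=9: [35, 42, 29, 37]
t=10: [46, 58, 38, 49]
t=11: [56, 48, 69, 61]
t=12: [37, 50, 31, 44]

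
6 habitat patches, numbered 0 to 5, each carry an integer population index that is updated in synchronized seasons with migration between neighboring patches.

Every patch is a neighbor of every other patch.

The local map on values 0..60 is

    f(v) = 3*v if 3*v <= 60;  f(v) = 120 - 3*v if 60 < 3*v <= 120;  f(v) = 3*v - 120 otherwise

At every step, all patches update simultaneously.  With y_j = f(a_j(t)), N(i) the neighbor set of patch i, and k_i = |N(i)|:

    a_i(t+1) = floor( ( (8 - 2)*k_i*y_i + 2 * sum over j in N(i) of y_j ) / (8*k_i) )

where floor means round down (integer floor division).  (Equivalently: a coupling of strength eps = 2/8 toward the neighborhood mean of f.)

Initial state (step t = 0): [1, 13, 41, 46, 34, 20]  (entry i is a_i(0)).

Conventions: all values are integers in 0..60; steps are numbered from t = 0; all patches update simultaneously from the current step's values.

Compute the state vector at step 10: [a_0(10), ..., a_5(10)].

Answer: [11, 11, 11, 9, 9, 11]

Derivation:
t=0: [1, 13, 41, 46, 34, 20]
t=1: [9, 34, 9, 19, 19, 49]
t=2: [29, 23, 29, 50, 50, 29]
t=3: [33, 46, 33, 31, 31, 33]
t=4: [21, 19, 21, 25, 25, 21]
t=5: [55, 55, 55, 47, 47, 55]
t=6: [42, 42, 42, 25, 25, 42]
t=7: [9, 9, 9, 37, 37, 9]
t=8: [25, 25, 25, 12, 12, 25]
t=9: [44, 44, 44, 37, 37, 44]
t=10: [11, 11, 11, 9, 9, 11]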